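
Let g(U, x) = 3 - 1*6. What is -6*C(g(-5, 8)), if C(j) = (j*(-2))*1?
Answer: -36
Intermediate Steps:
g(U, x) = -3 (g(U, x) = 3 - 6 = -3)
C(j) = -2*j (C(j) = -2*j*1 = -2*j)
-6*C(g(-5, 8)) = -(-12)*(-3) = -6*6 = -36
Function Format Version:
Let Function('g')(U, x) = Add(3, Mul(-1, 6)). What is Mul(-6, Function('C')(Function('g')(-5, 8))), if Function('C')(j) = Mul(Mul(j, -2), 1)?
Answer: -36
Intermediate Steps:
Function('g')(U, x) = -3 (Function('g')(U, x) = Add(3, -6) = -3)
Function('C')(j) = Mul(-2, j) (Function('C')(j) = Mul(Mul(-2, j), 1) = Mul(-2, j))
Mul(-6, Function('C')(Function('g')(-5, 8))) = Mul(-6, Mul(-2, -3)) = Mul(-6, 6) = -36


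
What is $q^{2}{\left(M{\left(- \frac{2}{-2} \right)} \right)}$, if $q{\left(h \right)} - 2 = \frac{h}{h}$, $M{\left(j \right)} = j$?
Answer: $9$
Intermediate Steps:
$q{\left(h \right)} = 3$ ($q{\left(h \right)} = 2 + \frac{h}{h} = 2 + 1 = 3$)
$q^{2}{\left(M{\left(- \frac{2}{-2} \right)} \right)} = 3^{2} = 9$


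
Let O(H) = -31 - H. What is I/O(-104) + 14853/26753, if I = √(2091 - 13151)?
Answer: 14853/26753 + 2*I*√2765/73 ≈ 0.55519 + 1.4406*I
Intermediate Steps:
I = 2*I*√2765 (I = √(-11060) = 2*I*√2765 ≈ 105.17*I)
I/O(-104) + 14853/26753 = (2*I*√2765)/(-31 - 1*(-104)) + 14853/26753 = (2*I*√2765)/(-31 + 104) + 14853*(1/26753) = (2*I*√2765)/73 + 14853/26753 = (2*I*√2765)*(1/73) + 14853/26753 = 2*I*√2765/73 + 14853/26753 = 14853/26753 + 2*I*√2765/73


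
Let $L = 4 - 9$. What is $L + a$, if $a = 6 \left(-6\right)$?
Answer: $-41$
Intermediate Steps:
$L = -5$ ($L = 4 - 9 = -5$)
$a = -36$
$L + a = -5 - 36 = -41$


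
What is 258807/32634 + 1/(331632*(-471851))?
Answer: 937071357155/118159040016 ≈ 7.9306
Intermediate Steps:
258807/32634 + 1/(331632*(-471851)) = 258807*(1/32634) + (1/331632)*(-1/471851) = 86269/10878 - 1/156480890832 = 937071357155/118159040016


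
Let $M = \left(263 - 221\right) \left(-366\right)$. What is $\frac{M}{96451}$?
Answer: $- \frac{15372}{96451} \approx -0.15938$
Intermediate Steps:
$M = -15372$ ($M = 42 \left(-366\right) = -15372$)
$\frac{M}{96451} = - \frac{15372}{96451}$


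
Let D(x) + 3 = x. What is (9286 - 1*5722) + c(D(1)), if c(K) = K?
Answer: 3562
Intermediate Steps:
D(x) = -3 + x
(9286 - 1*5722) + c(D(1)) = (9286 - 1*5722) + (-3 + 1) = (9286 - 5722) - 2 = 3564 - 2 = 3562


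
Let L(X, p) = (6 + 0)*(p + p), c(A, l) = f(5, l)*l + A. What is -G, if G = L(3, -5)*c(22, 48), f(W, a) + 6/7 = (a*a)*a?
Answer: 2229526680/7 ≈ 3.1850e+8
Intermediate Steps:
f(W, a) = -6/7 + a**3 (f(W, a) = -6/7 + (a*a)*a = -6/7 + a**2*a = -6/7 + a**3)
c(A, l) = A + l*(-6/7 + l**3) (c(A, l) = (-6/7 + l**3)*l + A = l*(-6/7 + l**3) + A = A + l*(-6/7 + l**3))
L(X, p) = 12*p (L(X, p) = 6*(2*p) = 12*p)
G = -2229526680/7 (G = (12*(-5))*(22 + 48**4 - 6/7*48) = -60*(22 + 5308416 - 288/7) = -60*37158778/7 = -2229526680/7 ≈ -3.1850e+8)
-G = -1*(-2229526680/7) = 2229526680/7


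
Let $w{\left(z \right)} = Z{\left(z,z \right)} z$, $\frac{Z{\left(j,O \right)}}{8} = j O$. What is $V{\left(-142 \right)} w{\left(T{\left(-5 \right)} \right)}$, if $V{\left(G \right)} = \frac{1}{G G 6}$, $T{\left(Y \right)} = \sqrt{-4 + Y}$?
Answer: $- \frac{9 i}{5041} \approx - 0.0017854 i$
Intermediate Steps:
$V{\left(G \right)} = \frac{1}{6 G^{2}}$ ($V{\left(G \right)} = \frac{1}{G 6 G} = \frac{1}{6 G^{2}}$)
$Z{\left(j,O \right)} = 8 O j$ ($Z{\left(j,O \right)} = 8 j O = 8 O j$)
$w{\left(z \right)} = 8 z^{3}$ ($w{\left(z \right)} = 8 z z z = 8 z^{2} z = 8 z^{3}$)
$V{\left(-142 \right)} w{\left(T{\left(-5 \right)} \right)} = \frac{1}{6 \cdot 20164} \cdot 8 \left(\sqrt{-4 - 5}\right)^{3} = \frac{1}{6} \cdot \frac{1}{20164} \cdot 8 \left(\sqrt{-9}\right)^{3} = \frac{8 \left(3 i\right)^{3}}{120984} = \frac{8 \left(- 27 i\right)}{120984} = \frac{\left(-216\right) i}{120984} = - \frac{9 i}{5041}$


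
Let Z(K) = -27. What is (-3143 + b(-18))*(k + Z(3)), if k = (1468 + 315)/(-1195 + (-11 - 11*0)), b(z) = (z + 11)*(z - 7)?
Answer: 50967980/603 ≈ 84524.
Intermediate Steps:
b(z) = (-7 + z)*(11 + z) (b(z) = (11 + z)*(-7 + z) = (-7 + z)*(11 + z))
k = -1783/1206 (k = 1783/(-1195 + (-11 + 0)) = 1783/(-1195 - 11) = 1783/(-1206) = 1783*(-1/1206) = -1783/1206 ≈ -1.4784)
(-3143 + b(-18))*(k + Z(3)) = (-3143 + (-77 + (-18)² + 4*(-18)))*(-1783/1206 - 27) = (-3143 + (-77 + 324 - 72))*(-34345/1206) = (-3143 + 175)*(-34345/1206) = -2968*(-34345/1206) = 50967980/603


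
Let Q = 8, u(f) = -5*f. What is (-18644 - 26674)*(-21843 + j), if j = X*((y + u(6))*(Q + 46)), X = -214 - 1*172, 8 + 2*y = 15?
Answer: -24042241314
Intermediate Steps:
y = 7/2 (y = -4 + (1/2)*15 = -4 + 15/2 = 7/2 ≈ 3.5000)
X = -386 (X = -214 - 172 = -386)
j = 552366 (j = -386*(7/2 - 5*6)*(8 + 46) = -386*(7/2 - 30)*54 = -(-10229)*54 = -386*(-1431) = 552366)
(-18644 - 26674)*(-21843 + j) = (-18644 - 26674)*(-21843 + 552366) = -45318*530523 = -24042241314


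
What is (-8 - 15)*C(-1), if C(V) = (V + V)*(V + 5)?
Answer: 184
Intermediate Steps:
C(V) = 2*V*(5 + V) (C(V) = (2*V)*(5 + V) = 2*V*(5 + V))
(-8 - 15)*C(-1) = (-8 - 15)*(2*(-1)*(5 - 1)) = -46*(-1)*4 = -23*(-8) = 184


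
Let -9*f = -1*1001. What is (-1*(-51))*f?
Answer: 17017/3 ≈ 5672.3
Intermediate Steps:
f = 1001/9 (f = -(-1)*1001/9 = -⅑*(-1001) = 1001/9 ≈ 111.22)
(-1*(-51))*f = -1*(-51)*(1001/9) = 51*(1001/9) = 17017/3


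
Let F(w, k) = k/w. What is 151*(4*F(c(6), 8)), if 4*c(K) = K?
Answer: 9664/3 ≈ 3221.3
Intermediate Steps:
c(K) = K/4
151*(4*F(c(6), 8)) = 151*(4*(8/(((¼)*6)))) = 151*(4*(8/(3/2))) = 151*(4*(8*(⅔))) = 151*(4*(16/3)) = 151*(64/3) = 9664/3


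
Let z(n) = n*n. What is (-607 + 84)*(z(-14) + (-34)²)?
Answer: -707096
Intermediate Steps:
z(n) = n²
(-607 + 84)*(z(-14) + (-34)²) = (-607 + 84)*((-14)² + (-34)²) = -523*(196 + 1156) = -523*1352 = -707096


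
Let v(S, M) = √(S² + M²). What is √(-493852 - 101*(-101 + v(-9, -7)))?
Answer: √(-483651 - 101*√130) ≈ 696.28*I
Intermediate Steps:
v(S, M) = √(M² + S²)
√(-493852 - 101*(-101 + v(-9, -7))) = √(-493852 - 101*(-101 + √((-7)² + (-9)²))) = √(-493852 - 101*(-101 + √(49 + 81))) = √(-493852 - 101*(-101 + √130)) = √(-493852 + (10201 - 101*√130)) = √(-483651 - 101*√130)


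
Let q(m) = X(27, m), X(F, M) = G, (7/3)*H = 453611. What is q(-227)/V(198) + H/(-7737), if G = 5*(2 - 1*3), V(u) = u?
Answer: -89905243/3574494 ≈ -25.152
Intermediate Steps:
H = 1360833/7 (H = (3/7)*453611 = 1360833/7 ≈ 1.9440e+5)
G = -5 (G = 5*(2 - 3) = 5*(-1) = -5)
X(F, M) = -5
q(m) = -5
q(-227)/V(198) + H/(-7737) = -5/198 + (1360833/7)/(-7737) = -5*1/198 + (1360833/7)*(-1/7737) = -5/198 - 453611/18053 = -89905243/3574494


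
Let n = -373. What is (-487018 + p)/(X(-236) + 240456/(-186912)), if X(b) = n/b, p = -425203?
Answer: -3552188574/1145 ≈ -3.1023e+6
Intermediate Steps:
X(b) = -373/b
(-487018 + p)/(X(-236) + 240456/(-186912)) = (-487018 - 425203)/(-373/(-236) + 240456/(-186912)) = -912221/(-373*(-1/236) + 240456*(-1/186912)) = -912221/(373/236 - 10019/7788) = -912221/1145/3894 = -912221*3894/1145 = -3552188574/1145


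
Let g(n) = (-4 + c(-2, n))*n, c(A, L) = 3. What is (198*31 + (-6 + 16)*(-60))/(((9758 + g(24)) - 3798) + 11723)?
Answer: 5538/17659 ≈ 0.31361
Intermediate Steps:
g(n) = -n (g(n) = (-4 + 3)*n = -n)
(198*31 + (-6 + 16)*(-60))/(((9758 + g(24)) - 3798) + 11723) = (198*31 + (-6 + 16)*(-60))/(((9758 - 1*24) - 3798) + 11723) = (6138 + 10*(-60))/(((9758 - 24) - 3798) + 11723) = (6138 - 600)/((9734 - 3798) + 11723) = 5538/(5936 + 11723) = 5538/17659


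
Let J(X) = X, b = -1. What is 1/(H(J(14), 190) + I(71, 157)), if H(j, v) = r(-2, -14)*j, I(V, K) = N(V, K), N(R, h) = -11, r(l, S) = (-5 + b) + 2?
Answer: -1/67 ≈ -0.014925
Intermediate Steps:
r(l, S) = -4 (r(l, S) = (-5 - 1) + 2 = -6 + 2 = -4)
I(V, K) = -11
H(j, v) = -4*j
1/(H(J(14), 190) + I(71, 157)) = 1/(-4*14 - 11) = 1/(-56 - 11) = 1/(-67) = -1/67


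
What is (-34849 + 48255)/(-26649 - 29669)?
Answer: -6703/28159 ≈ -0.23804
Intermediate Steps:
(-34849 + 48255)/(-26649 - 29669) = 13406/(-56318) = 13406*(-1/56318) = -6703/28159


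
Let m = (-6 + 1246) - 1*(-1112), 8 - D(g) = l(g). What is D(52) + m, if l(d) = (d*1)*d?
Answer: -344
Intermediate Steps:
l(d) = d² (l(d) = d*d = d²)
D(g) = 8 - g²
m = 2352 (m = 1240 + 1112 = 2352)
D(52) + m = (8 - 1*52²) + 2352 = (8 - 1*2704) + 2352 = (8 - 2704) + 2352 = -2696 + 2352 = -344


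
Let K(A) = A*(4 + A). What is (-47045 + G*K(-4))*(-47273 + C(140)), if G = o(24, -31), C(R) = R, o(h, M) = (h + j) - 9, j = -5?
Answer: 2217371985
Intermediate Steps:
o(h, M) = -14 + h (o(h, M) = (h - 5) - 9 = (-5 + h) - 9 = -14 + h)
G = 10 (G = -14 + 24 = 10)
(-47045 + G*K(-4))*(-47273 + C(140)) = (-47045 + 10*(-4*(4 - 4)))*(-47273 + 140) = (-47045 + 10*(-4*0))*(-47133) = (-47045 + 10*0)*(-47133) = (-47045 + 0)*(-47133) = -47045*(-47133) = 2217371985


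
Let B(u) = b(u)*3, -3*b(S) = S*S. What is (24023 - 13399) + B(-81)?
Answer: 4063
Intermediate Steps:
b(S) = -S**2/3 (b(S) = -S*S/3 = -S**2/3)
B(u) = -u**2 (B(u) = -u**2/3*3 = -u**2)
(24023 - 13399) + B(-81) = (24023 - 13399) - 1*(-81)**2 = 10624 - 1*6561 = 10624 - 6561 = 4063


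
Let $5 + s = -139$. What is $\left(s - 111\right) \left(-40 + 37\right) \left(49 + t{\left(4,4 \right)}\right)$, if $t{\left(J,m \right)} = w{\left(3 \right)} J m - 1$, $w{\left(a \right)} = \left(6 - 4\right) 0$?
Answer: $36720$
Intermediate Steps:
$s = -144$ ($s = -5 - 139 = -144$)
$w{\left(a \right)} = 0$ ($w{\left(a \right)} = 2 \cdot 0 = 0$)
$t{\left(J,m \right)} = -1$ ($t{\left(J,m \right)} = 0 J m - 1 = 0 m - 1 = 0 - 1 = -1$)
$\left(s - 111\right) \left(-40 + 37\right) \left(49 + t{\left(4,4 \right)}\right) = \left(-144 - 111\right) \left(-40 + 37\right) \left(49 - 1\right) = - 255 \left(\left(-3\right) 48\right) = \left(-255\right) \left(-144\right) = 36720$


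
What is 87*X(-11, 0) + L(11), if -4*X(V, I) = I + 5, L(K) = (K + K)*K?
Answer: 533/4 ≈ 133.25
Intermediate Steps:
L(K) = 2*K**2 (L(K) = (2*K)*K = 2*K**2)
X(V, I) = -5/4 - I/4 (X(V, I) = -(I + 5)/4 = -(5 + I)/4 = -5/4 - I/4)
87*X(-11, 0) + L(11) = 87*(-5/4 - 1/4*0) + 2*11**2 = 87*(-5/4 + 0) + 2*121 = 87*(-5/4) + 242 = -435/4 + 242 = 533/4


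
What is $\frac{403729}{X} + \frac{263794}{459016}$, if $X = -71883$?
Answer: $- \frac{83177883281}{16497723564} \approx -5.0418$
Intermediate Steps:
$\frac{403729}{X} + \frac{263794}{459016} = \frac{403729}{-71883} + \frac{263794}{459016} = 403729 \left(- \frac{1}{71883}\right) + 263794 \cdot \frac{1}{459016} = - \frac{403729}{71883} + \frac{131897}{229508} = - \frac{83177883281}{16497723564}$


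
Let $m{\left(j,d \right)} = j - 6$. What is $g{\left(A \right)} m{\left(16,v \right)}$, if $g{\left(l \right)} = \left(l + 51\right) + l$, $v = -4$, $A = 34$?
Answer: $1190$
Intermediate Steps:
$m{\left(j,d \right)} = -6 + j$
$g{\left(l \right)} = 51 + 2 l$ ($g{\left(l \right)} = \left(51 + l\right) + l = 51 + 2 l$)
$g{\left(A \right)} m{\left(16,v \right)} = \left(51 + 2 \cdot 34\right) \left(-6 + 16\right) = \left(51 + 68\right) 10 = 119 \cdot 10 = 1190$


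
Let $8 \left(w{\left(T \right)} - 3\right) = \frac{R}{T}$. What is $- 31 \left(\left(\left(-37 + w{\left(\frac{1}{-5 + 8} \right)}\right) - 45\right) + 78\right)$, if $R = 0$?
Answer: $31$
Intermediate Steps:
$w{\left(T \right)} = 3$ ($w{\left(T \right)} = 3 + \frac{0 \frac{1}{T}}{8} = 3 + \frac{1}{8} \cdot 0 = 3 + 0 = 3$)
$- 31 \left(\left(\left(-37 + w{\left(\frac{1}{-5 + 8} \right)}\right) - 45\right) + 78\right) = - 31 \left(\left(\left(-37 + 3\right) - 45\right) + 78\right) = - 31 \left(\left(-34 - 45\right) + 78\right) = - 31 \left(-79 + 78\right) = \left(-31\right) \left(-1\right) = 31$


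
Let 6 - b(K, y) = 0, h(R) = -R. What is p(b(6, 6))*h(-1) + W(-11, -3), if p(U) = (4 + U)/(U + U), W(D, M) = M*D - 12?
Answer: 131/6 ≈ 21.833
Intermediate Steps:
b(K, y) = 6 (b(K, y) = 6 - 1*0 = 6 + 0 = 6)
W(D, M) = -12 + D*M (W(D, M) = D*M - 12 = -12 + D*M)
p(U) = (4 + U)/(2*U) (p(U) = (4 + U)/((2*U)) = (4 + U)*(1/(2*U)) = (4 + U)/(2*U))
p(b(6, 6))*h(-1) + W(-11, -3) = ((½)*(4 + 6)/6)*(-1*(-1)) + (-12 - 11*(-3)) = ((½)*(⅙)*10)*1 + (-12 + 33) = (⅚)*1 + 21 = ⅚ + 21 = 131/6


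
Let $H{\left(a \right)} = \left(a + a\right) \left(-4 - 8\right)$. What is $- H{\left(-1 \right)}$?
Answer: $-24$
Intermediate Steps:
$H{\left(a \right)} = - 24 a$ ($H{\left(a \right)} = 2 a \left(-12\right) = - 24 a$)
$- H{\left(-1 \right)} = - \left(-24\right) \left(-1\right) = \left(-1\right) 24 = -24$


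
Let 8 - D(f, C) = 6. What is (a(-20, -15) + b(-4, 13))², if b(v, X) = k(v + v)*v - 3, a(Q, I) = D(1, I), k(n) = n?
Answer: 961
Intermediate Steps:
D(f, C) = 2 (D(f, C) = 8 - 1*6 = 8 - 6 = 2)
a(Q, I) = 2
b(v, X) = -3 + 2*v² (b(v, X) = (v + v)*v - 3 = (2*v)*v - 3 = 2*v² - 3 = -3 + 2*v²)
(a(-20, -15) + b(-4, 13))² = (2 + (-3 + 2*(-4)²))² = (2 + (-3 + 2*16))² = (2 + (-3 + 32))² = (2 + 29)² = 31² = 961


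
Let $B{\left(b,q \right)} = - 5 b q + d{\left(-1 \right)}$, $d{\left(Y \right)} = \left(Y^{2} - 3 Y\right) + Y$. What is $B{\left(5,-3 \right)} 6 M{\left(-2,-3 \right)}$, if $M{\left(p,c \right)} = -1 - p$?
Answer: $468$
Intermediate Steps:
$d{\left(Y \right)} = Y^{2} - 2 Y$
$B{\left(b,q \right)} = 3 - 5 b q$ ($B{\left(b,q \right)} = - 5 b q - \left(-2 - 1\right) = - 5 b q - -3 = - 5 b q + 3 = 3 - 5 b q$)
$B{\left(5,-3 \right)} 6 M{\left(-2,-3 \right)} = \left(3 - 25 \left(-3\right)\right) 6 \left(-1 - -2\right) = \left(3 + 75\right) 6 \left(-1 + 2\right) = 78 \cdot 6 \cdot 1 = 468 \cdot 1 = 468$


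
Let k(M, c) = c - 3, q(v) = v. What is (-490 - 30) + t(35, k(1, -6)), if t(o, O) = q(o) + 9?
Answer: -476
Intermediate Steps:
k(M, c) = -3 + c
t(o, O) = 9 + o (t(o, O) = o + 9 = 9 + o)
(-490 - 30) + t(35, k(1, -6)) = (-490 - 30) + (9 + 35) = -520 + 44 = -476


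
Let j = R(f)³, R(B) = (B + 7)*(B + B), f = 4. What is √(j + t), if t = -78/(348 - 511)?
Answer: √18106042282/163 ≈ 825.51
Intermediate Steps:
R(B) = 2*B*(7 + B) (R(B) = (7 + B)*(2*B) = 2*B*(7 + B))
t = 78/163 (t = -78/(-163) = -78*(-1/163) = 78/163 ≈ 0.47853)
j = 681472 (j = (2*4*(7 + 4))³ = (2*4*11)³ = 88³ = 681472)
√(j + t) = √(681472 + 78/163) = √(111080014/163) = √18106042282/163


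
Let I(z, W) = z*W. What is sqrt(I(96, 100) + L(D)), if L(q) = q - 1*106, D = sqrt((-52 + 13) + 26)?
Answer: sqrt(9494 + I*sqrt(13)) ≈ 97.437 + 0.0185*I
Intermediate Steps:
I(z, W) = W*z
D = I*sqrt(13) (D = sqrt(-39 + 26) = sqrt(-13) = I*sqrt(13) ≈ 3.6056*I)
L(q) = -106 + q (L(q) = q - 106 = -106 + q)
sqrt(I(96, 100) + L(D)) = sqrt(100*96 + (-106 + I*sqrt(13))) = sqrt(9600 + (-106 + I*sqrt(13))) = sqrt(9494 + I*sqrt(13))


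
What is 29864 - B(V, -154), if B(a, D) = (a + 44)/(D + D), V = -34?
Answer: 4599061/154 ≈ 29864.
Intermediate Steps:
B(a, D) = (44 + a)/(2*D) (B(a, D) = (44 + a)/((2*D)) = (44 + a)*(1/(2*D)) = (44 + a)/(2*D))
29864 - B(V, -154) = 29864 - (44 - 34)/(2*(-154)) = 29864 - (-1)*10/(2*154) = 29864 - 1*(-5/154) = 29864 + 5/154 = 4599061/154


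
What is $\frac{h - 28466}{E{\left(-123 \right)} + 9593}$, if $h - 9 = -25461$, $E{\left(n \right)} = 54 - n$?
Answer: $- \frac{26959}{4885} \approx -5.5187$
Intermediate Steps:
$h = -25452$ ($h = 9 - 25461 = -25452$)
$\frac{h - 28466}{E{\left(-123 \right)} + 9593} = \frac{-25452 - 28466}{\left(54 - -123\right) + 9593} = - \frac{53918}{\left(54 + 123\right) + 9593} = - \frac{53918}{177 + 9593} = - \frac{53918}{9770} = \left(-53918\right) \frac{1}{9770} = - \frac{26959}{4885}$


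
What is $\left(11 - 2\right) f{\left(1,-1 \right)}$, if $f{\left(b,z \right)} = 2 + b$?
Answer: $27$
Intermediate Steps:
$\left(11 - 2\right) f{\left(1,-1 \right)} = \left(11 - 2\right) \left(2 + 1\right) = 9 \cdot 3 = 27$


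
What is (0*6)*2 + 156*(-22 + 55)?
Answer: 5148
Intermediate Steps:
(0*6)*2 + 156*(-22 + 55) = 0*2 + 156*33 = 0 + 5148 = 5148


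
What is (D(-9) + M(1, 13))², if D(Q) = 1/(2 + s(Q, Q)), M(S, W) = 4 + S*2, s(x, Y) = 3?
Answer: 961/25 ≈ 38.440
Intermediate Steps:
M(S, W) = 4 + 2*S
D(Q) = ⅕ (D(Q) = 1/(2 + 3) = 1/5 = ⅕)
(D(-9) + M(1, 13))² = (⅕ + (4 + 2*1))² = (⅕ + (4 + 2))² = (⅕ + 6)² = (31/5)² = 961/25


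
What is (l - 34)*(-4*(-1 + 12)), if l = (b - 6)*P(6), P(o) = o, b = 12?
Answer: -88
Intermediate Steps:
l = 36 (l = (12 - 6)*6 = 6*6 = 36)
(l - 34)*(-4*(-1 + 12)) = (36 - 34)*(-4*(-1 + 12)) = 2*(-4*11) = 2*(-44) = -88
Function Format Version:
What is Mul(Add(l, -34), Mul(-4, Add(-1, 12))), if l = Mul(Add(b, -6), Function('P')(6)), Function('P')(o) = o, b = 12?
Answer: -88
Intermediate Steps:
l = 36 (l = Mul(Add(12, -6), 6) = Mul(6, 6) = 36)
Mul(Add(l, -34), Mul(-4, Add(-1, 12))) = Mul(Add(36, -34), Mul(-4, Add(-1, 12))) = Mul(2, Mul(-4, 11)) = Mul(2, -44) = -88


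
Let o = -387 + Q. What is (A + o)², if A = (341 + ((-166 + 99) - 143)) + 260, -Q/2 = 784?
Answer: 2446096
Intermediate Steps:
Q = -1568 (Q = -2*784 = -1568)
o = -1955 (o = -387 - 1568 = -1955)
A = 391 (A = (341 + (-67 - 143)) + 260 = (341 - 210) + 260 = 131 + 260 = 391)
(A + o)² = (391 - 1955)² = (-1564)² = 2446096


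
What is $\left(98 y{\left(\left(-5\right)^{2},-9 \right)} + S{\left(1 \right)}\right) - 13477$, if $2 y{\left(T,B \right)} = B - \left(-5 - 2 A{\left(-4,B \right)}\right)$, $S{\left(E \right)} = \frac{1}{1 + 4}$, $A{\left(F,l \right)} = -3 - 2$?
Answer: $- \frac{70814}{5} \approx -14163.0$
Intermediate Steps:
$A{\left(F,l \right)} = -5$ ($A{\left(F,l \right)} = -3 - 2 = -5$)
$S{\left(E \right)} = \frac{1}{5}$
$y{\left(T,B \right)} = - \frac{5}{2} + \frac{B}{2}$ ($y{\left(T,B \right)} = \frac{B - \left(-5 - -10\right)}{2} = \frac{B - \left(-5 + 10\right)}{2} = \frac{B - 5}{2} = \frac{-5 + B}{2} = - \frac{5}{2} + \frac{B}{2}$)
$\left(98 y{\left(\left(-5\right)^{2},-9 \right)} + S{\left(1 \right)}\right) - 13477 = \left(98 \left(- \frac{5}{2} + \frac{1}{2} \left(-9\right)\right) + \frac{1}{5}\right) - 13477 = \left(98 \left(- \frac{5}{2} - \frac{9}{2}\right) + \frac{1}{5}\right) - 13477 = \left(98 \left(-7\right) + \frac{1}{5}\right) - 13477 = \left(-686 + \frac{1}{5}\right) - 13477 = - \frac{3429}{5} - 13477 = - \frac{70814}{5}$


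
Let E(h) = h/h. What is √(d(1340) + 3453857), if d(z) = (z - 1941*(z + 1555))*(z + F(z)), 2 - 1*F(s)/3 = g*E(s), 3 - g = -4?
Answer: I*√7440204018 ≈ 86257.0*I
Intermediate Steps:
g = 7 (g = 3 - 1*(-4) = 3 + 4 = 7)
E(h) = 1
F(s) = -15 (F(s) = 6 - 21 = -15)
d(z) = (-3018255 - 1940*z)*(-15 + z) (d(z) = (z - 1941*(z + 1555))*(z - 15) = (z - 1941*(1555 + z))*(-15 + z) = (z + (-3018255 - 1941*z))*(-15 + z) = (-3018255 - 1940*z)*(-15 + z))
√(d(1340) + 3453857) = √((45273825 - 2989155*1340 - 1940*1340²) + 3453857) = √((45273825 - 4005467700 - 1940*1795600) + 3453857) = √((45273825 - 4005467700 - 3483464000) + 3453857) = √(-7443657875 + 3453857) = √(-7440204018) = I*√7440204018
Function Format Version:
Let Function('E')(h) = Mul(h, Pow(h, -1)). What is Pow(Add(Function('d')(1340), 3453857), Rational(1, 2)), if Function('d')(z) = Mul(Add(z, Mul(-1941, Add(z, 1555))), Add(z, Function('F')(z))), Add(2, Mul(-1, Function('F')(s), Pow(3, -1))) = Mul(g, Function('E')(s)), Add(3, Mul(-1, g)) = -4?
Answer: Mul(I, Pow(7440204018, Rational(1, 2))) ≈ Mul(86257., I)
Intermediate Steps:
g = 7 (g = Add(3, Mul(-1, -4)) = Add(3, 4) = 7)
Function('E')(h) = 1
Function('F')(s) = -15 (Function('F')(s) = Add(6, Mul(-3, Mul(7, 1))) = Add(6, Mul(-3, 7)) = Add(6, -21) = -15)
Function('d')(z) = Mul(Add(-3018255, Mul(-1940, z)), Add(-15, z)) (Function('d')(z) = Mul(Add(z, Mul(-1941, Add(z, 1555))), Add(z, -15)) = Mul(Add(z, Mul(-1941, Add(1555, z))), Add(-15, z)) = Mul(Add(z, Add(-3018255, Mul(-1941, z))), Add(-15, z)) = Mul(Add(-3018255, Mul(-1940, z)), Add(-15, z)))
Pow(Add(Function('d')(1340), 3453857), Rational(1, 2)) = Pow(Add(Add(45273825, Mul(-2989155, 1340), Mul(-1940, Pow(1340, 2))), 3453857), Rational(1, 2)) = Pow(Add(Add(45273825, -4005467700, Mul(-1940, 1795600)), 3453857), Rational(1, 2)) = Pow(Add(Add(45273825, -4005467700, -3483464000), 3453857), Rational(1, 2)) = Pow(Add(-7443657875, 3453857), Rational(1, 2)) = Pow(-7440204018, Rational(1, 2)) = Mul(I, Pow(7440204018, Rational(1, 2)))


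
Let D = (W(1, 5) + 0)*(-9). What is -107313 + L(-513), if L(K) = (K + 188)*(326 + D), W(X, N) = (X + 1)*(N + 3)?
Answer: -166463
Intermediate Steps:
W(X, N) = (1 + X)*(3 + N)
D = -144 (D = ((3 + 5 + 3*1 + 5*1) + 0)*(-9) = ((3 + 5 + 3 + 5) + 0)*(-9) = (16 + 0)*(-9) = 16*(-9) = -144)
L(K) = 34216 + 182*K (L(K) = (K + 188)*(326 - 144) = (188 + K)*182 = 34216 + 182*K)
-107313 + L(-513) = -107313 + (34216 + 182*(-513)) = -107313 + (34216 - 93366) = -107313 - 59150 = -166463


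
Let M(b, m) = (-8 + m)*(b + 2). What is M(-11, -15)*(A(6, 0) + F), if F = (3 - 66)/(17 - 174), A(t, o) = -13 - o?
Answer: -409446/157 ≈ -2607.9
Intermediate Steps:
M(b, m) = (-8 + m)*(2 + b)
F = 63/157 (F = -63/(-157) = -63*(-1/157) = 63/157 ≈ 0.40127)
M(-11, -15)*(A(6, 0) + F) = (-16 - 8*(-11) + 2*(-15) - 11*(-15))*((-13 - 1*0) + 63/157) = (-16 + 88 - 30 + 165)*((-13 + 0) + 63/157) = 207*(-13 + 63/157) = 207*(-1978/157) = -409446/157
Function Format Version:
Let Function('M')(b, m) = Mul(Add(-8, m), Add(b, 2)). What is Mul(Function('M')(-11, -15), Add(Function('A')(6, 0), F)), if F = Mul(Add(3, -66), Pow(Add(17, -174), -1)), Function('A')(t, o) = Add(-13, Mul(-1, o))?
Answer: Rational(-409446, 157) ≈ -2607.9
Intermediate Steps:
Function('M')(b, m) = Mul(Add(-8, m), Add(2, b))
F = Rational(63, 157) (F = Mul(-63, Pow(-157, -1)) = Mul(-63, Rational(-1, 157)) = Rational(63, 157) ≈ 0.40127)
Mul(Function('M')(-11, -15), Add(Function('A')(6, 0), F)) = Mul(Add(-16, Mul(-8, -11), Mul(2, -15), Mul(-11, -15)), Add(Add(-13, Mul(-1, 0)), Rational(63, 157))) = Mul(Add(-16, 88, -30, 165), Add(Add(-13, 0), Rational(63, 157))) = Mul(207, Add(-13, Rational(63, 157))) = Mul(207, Rational(-1978, 157)) = Rational(-409446, 157)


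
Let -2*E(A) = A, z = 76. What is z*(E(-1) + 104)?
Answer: 7942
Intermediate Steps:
E(A) = -A/2
z*(E(-1) + 104) = 76*(-½*(-1) + 104) = 76*(½ + 104) = 76*(209/2) = 7942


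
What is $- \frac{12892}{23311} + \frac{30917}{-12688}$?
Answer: $- \frac{884279883}{295769968} \approx -2.9898$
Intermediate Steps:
$- \frac{12892}{23311} + \frac{30917}{-12688} = \left(-12892\right) \frac{1}{23311} + 30917 \left(- \frac{1}{12688}\right) = - \frac{12892}{23311} - \frac{30917}{12688} = - \frac{884279883}{295769968}$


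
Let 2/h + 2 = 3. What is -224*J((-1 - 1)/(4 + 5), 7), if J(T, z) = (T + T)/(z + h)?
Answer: 896/81 ≈ 11.062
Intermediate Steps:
h = 2 (h = 2/(-2 + 3) = 2/1 = 2*1 = 2)
J(T, z) = 2*T/(2 + z) (J(T, z) = (T + T)/(z + 2) = (2*T)/(2 + z) = 2*T/(2 + z))
-224*J((-1 - 1)/(4 + 5), 7) = -448*(-1 - 1)/(4 + 5)/(2 + 7) = -448*(-2/9)/9 = -448*(-2*⅑)/9 = -448*(-2)/(9*9) = -224*(-4/81) = 896/81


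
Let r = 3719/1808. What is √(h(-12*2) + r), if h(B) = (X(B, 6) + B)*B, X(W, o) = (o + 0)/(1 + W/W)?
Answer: √103389463/452 ≈ 22.496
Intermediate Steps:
X(W, o) = o/2 (X(W, o) = o/(1 + 1) = o/2)
r = 3719/1808 (r = 3719*(1/1808) = 3719/1808 ≈ 2.0570)
h(B) = B*(3 + B) (h(B) = ((½)*6 + B)*B = (3 + B)*B = B*(3 + B))
√(h(-12*2) + r) = √((-12*2)*(3 - 12*2) + 3719/1808) = √(-24*(3 - 24) + 3719/1808) = √(-24*(-21) + 3719/1808) = √(504 + 3719/1808) = √(914951/1808) = √103389463/452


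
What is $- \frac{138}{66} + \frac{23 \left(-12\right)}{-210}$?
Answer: $- \frac{299}{385} \approx -0.77662$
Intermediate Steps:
$- \frac{138}{66} + \frac{23 \left(-12\right)}{-210} = \left(-138\right) \frac{1}{66} - - \frac{46}{35} = - \frac{23}{11} + \frac{46}{35} = - \frac{299}{385}$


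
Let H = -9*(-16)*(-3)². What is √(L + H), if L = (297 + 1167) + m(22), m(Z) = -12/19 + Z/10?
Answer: √24923155/95 ≈ 52.551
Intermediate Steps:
m(Z) = -12/19 + Z/10 (m(Z) = -12*1/19 + Z*(⅒) = -12/19 + Z/10)
H = 1296 (H = 144*9 = 1296)
L = 139229/95 (L = (297 + 1167) + (-12/19 + (⅒)*22) = 1464 + (-12/19 + 11/5) = 1464 + 149/95 = 139229/95 ≈ 1465.6)
√(L + H) = √(139229/95 + 1296) = √(262349/95) = √24923155/95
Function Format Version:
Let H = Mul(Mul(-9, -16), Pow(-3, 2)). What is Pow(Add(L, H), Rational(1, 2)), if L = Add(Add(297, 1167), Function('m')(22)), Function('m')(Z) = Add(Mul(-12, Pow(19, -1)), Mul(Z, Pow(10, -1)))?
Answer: Mul(Rational(1, 95), Pow(24923155, Rational(1, 2))) ≈ 52.551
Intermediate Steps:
Function('m')(Z) = Add(Rational(-12, 19), Mul(Rational(1, 10), Z)) (Function('m')(Z) = Add(Mul(-12, Rational(1, 19)), Mul(Z, Rational(1, 10))) = Add(Rational(-12, 19), Mul(Rational(1, 10), Z)))
H = 1296 (H = Mul(144, 9) = 1296)
L = Rational(139229, 95) (L = Add(Add(297, 1167), Add(Rational(-12, 19), Mul(Rational(1, 10), 22))) = Add(1464, Add(Rational(-12, 19), Rational(11, 5))) = Add(1464, Rational(149, 95)) = Rational(139229, 95) ≈ 1465.6)
Pow(Add(L, H), Rational(1, 2)) = Pow(Add(Rational(139229, 95), 1296), Rational(1, 2)) = Pow(Rational(262349, 95), Rational(1, 2)) = Mul(Rational(1, 95), Pow(24923155, Rational(1, 2)))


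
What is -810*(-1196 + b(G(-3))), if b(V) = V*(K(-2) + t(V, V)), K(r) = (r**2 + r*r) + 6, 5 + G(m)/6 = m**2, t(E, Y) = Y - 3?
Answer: 288360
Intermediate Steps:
t(E, Y) = -3 + Y
G(m) = -30 + 6*m**2
K(r) = 6 + 2*r**2 (K(r) = (r**2 + r**2) + 6 = 2*r**2 + 6 = 6 + 2*r**2)
b(V) = V*(11 + V) (b(V) = V*((6 + 2*(-2)**2) + (-3 + V)) = V*((6 + 2*4) + (-3 + V)) = V*((6 + 8) + (-3 + V)) = V*(14 + (-3 + V)) = V*(11 + V))
-810*(-1196 + b(G(-3))) = -810*(-1196 + (-30 + 6*(-3)**2)*(11 + (-30 + 6*(-3)**2))) = -810*(-1196 + (-30 + 6*9)*(11 + (-30 + 6*9))) = -810*(-1196 + (-30 + 54)*(11 + (-30 + 54))) = -810*(-1196 + 24*(11 + 24)) = -810*(-1196 + 24*35) = -810*(-1196 + 840) = -810*(-356) = 288360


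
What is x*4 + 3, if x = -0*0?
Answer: 3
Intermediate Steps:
x = 0 (x = -1*0 = 0)
x*4 + 3 = 0*4 + 3 = 0 + 3 = 3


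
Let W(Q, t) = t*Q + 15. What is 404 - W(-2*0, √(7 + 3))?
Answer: 389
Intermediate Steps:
W(Q, t) = 15 + Q*t (W(Q, t) = Q*t + 15 = 15 + Q*t)
404 - W(-2*0, √(7 + 3)) = 404 - (15 + (-2*0)*√(7 + 3)) = 404 - (15 + 0*√10) = 404 - (15 + 0) = 404 - 1*15 = 404 - 15 = 389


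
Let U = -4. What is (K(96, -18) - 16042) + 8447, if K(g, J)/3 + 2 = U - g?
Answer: -7901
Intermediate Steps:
K(g, J) = -18 - 3*g (K(g, J) = -6 + 3*(-4 - g) = -6 + (-12 - 3*g) = -18 - 3*g)
(K(96, -18) - 16042) + 8447 = ((-18 - 3*96) - 16042) + 8447 = ((-18 - 288) - 16042) + 8447 = (-306 - 16042) + 8447 = -16348 + 8447 = -7901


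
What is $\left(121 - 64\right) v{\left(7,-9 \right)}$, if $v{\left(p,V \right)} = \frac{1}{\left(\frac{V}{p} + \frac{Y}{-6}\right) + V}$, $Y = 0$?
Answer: $- \frac{133}{24} \approx -5.5417$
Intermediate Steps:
$v{\left(p,V \right)} = \frac{1}{V + \frac{V}{p}}$ ($v{\left(p,V \right)} = \frac{1}{\left(\frac{V}{p} + \frac{0}{-6}\right) + V} = \frac{1}{\left(\frac{V}{p} + 0 \left(- \frac{1}{6}\right)\right) + V} = \frac{1}{\left(\frac{V}{p} + 0\right) + V} = \frac{1}{\frac{V}{p} + V} = \frac{1}{V + \frac{V}{p}}$)
$\left(121 - 64\right) v{\left(7,-9 \right)} = \left(121 - 64\right) \frac{7}{\left(-9\right) \left(1 + 7\right)} = 57 \cdot 7 \left(- \frac{1}{9}\right) \frac{1}{8} = 57 \left(- \frac{7}{72}\right) = - \frac{133}{24}$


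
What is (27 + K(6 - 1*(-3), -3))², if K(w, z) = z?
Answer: 576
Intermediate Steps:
(27 + K(6 - 1*(-3), -3))² = (27 - 3)² = 24² = 576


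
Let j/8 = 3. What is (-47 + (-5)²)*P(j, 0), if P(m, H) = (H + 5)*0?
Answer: 0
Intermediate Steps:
j = 24 (j = 8*3 = 24)
P(m, H) = 0 (P(m, H) = (5 + H)*0 = 0)
(-47 + (-5)²)*P(j, 0) = (-47 + (-5)²)*0 = (-47 + 25)*0 = -22*0 = 0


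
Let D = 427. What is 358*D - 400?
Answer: 152466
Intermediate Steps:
358*D - 400 = 358*427 - 400 = 152866 - 400 = 152466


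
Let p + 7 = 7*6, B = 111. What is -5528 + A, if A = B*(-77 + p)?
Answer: -10190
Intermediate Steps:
p = 35 (p = -7 + 7*6 = -7 + 42 = 35)
A = -4662 (A = 111*(-77 + 35) = 111*(-42) = -4662)
-5528 + A = -5528 - 4662 = -10190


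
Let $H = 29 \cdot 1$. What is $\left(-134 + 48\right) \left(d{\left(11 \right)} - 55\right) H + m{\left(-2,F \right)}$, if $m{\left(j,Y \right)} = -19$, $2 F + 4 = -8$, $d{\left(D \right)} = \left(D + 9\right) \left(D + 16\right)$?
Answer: $-1209609$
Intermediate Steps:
$d{\left(D \right)} = \left(9 + D\right) \left(16 + D\right)$
$F = -6$ ($F = -2 + \frac{1}{2} \left(-8\right) = -2 - 4 = -6$)
$H = 29$
$\left(-134 + 48\right) \left(d{\left(11 \right)} - 55\right) H + m{\left(-2,F \right)} = \left(-134 + 48\right) \left(\left(144 + 11^{2} + 25 \cdot 11\right) - 55\right) 29 - 19 = - 86 \left(\left(144 + 121 + 275\right) - 55\right) 29 - 19 = - 86 \left(540 - 55\right) 29 - 19 = \left(-86\right) 485 \cdot 29 - 19 = \left(-41710\right) 29 - 19 = -1209590 - 19 = -1209609$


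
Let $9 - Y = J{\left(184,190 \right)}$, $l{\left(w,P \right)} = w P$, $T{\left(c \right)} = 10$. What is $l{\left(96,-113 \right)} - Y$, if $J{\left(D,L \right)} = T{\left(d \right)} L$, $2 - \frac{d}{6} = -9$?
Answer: $-8957$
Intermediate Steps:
$d = 66$ ($d = 12 - -54 = 12 + 54 = 66$)
$J{\left(D,L \right)} = 10 L$
$l{\left(w,P \right)} = P w$
$Y = -1891$ ($Y = 9 - 10 \cdot 190 = 9 - 1900 = -1891$)
$l{\left(96,-113 \right)} - Y = \left(-113\right) 96 - -1891 = -10848 + 1891 = -8957$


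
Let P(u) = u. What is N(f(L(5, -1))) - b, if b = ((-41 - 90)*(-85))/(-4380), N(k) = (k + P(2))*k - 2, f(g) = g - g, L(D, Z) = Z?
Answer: 475/876 ≈ 0.54224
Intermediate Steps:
f(g) = 0
N(k) = -2 + k*(2 + k) (N(k) = (k + 2)*k - 2 = (2 + k)*k - 2 = k*(2 + k) - 2 = -2 + k*(2 + k))
b = -2227/876 (b = -131*(-85)*(-1/4380) = 11135*(-1/4380) = -2227/876 ≈ -2.5422)
N(f(L(5, -1))) - b = (-2 + 0² + 2*0) - 1*(-2227/876) = (-2 + 0 + 0) + 2227/876 = -2 + 2227/876 = 475/876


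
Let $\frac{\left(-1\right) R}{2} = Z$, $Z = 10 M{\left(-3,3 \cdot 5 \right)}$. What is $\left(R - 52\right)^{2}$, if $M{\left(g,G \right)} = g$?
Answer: $64$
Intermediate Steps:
$Z = -30$ ($Z = 10 \left(-3\right) = -30$)
$R = 60$ ($R = \left(-2\right) \left(-30\right) = 60$)
$\left(R - 52\right)^{2} = \left(60 - 52\right)^{2} = 8^{2} = 64$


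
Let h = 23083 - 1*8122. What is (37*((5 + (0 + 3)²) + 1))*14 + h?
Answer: 22731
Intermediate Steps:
h = 14961 (h = 23083 - 8122 = 14961)
(37*((5 + (0 + 3)²) + 1))*14 + h = (37*((5 + (0 + 3)²) + 1))*14 + 14961 = (37*((5 + 3²) + 1))*14 + 14961 = (37*((5 + 9) + 1))*14 + 14961 = (37*(14 + 1))*14 + 14961 = (37*15)*14 + 14961 = 555*14 + 14961 = 7770 + 14961 = 22731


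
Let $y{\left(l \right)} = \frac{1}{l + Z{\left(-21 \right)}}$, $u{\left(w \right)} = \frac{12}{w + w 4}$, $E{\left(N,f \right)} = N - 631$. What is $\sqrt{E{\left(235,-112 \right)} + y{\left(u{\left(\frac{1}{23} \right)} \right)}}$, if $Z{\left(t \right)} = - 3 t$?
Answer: $\frac{i \sqrt{138312321}}{591} \approx 19.9 i$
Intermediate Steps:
$E{\left(N,f \right)} = -631 + N$
$u{\left(w \right)} = \frac{12}{5 w}$ ($u{\left(w \right)} = \frac{12}{w + 4 w} = \frac{12}{5 w}$)
$y{\left(l \right)} = \frac{1}{63 + l}$ ($y{\left(l \right)} = \frac{1}{l - -63} = \frac{1}{l + 63} = \frac{1}{63 + l}$)
$\sqrt{E{\left(235,-112 \right)} + y{\left(u{\left(\frac{1}{23} \right)} \right)}} = \sqrt{\left(-631 + 235\right) + \frac{1}{63 + \frac{12}{5 \cdot \frac{1}{23}}}} = \sqrt{-396 + \frac{1}{63 + \frac{12 \frac{1}{\frac{1}{23}}}{5}}} = \sqrt{-396 + \frac{1}{63 + \frac{12}{5} \cdot 23}} = \sqrt{-396 + \frac{1}{63 + \frac{276}{5}}} = \sqrt{-396 + \frac{1}{\frac{591}{5}}} = \sqrt{-396 + \frac{5}{591}} = \sqrt{- \frac{234031}{591}} = \frac{i \sqrt{138312321}}{591}$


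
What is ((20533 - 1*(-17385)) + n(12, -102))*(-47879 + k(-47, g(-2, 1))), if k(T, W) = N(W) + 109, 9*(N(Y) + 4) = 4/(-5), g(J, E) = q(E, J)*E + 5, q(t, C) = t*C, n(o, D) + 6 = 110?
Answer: -27246996116/15 ≈ -1.8165e+9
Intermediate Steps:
n(o, D) = 104 (n(o, D) = -6 + 110 = 104)
q(t, C) = C*t
g(J, E) = 5 + J*E² (g(J, E) = (J*E)*E + 5 = (E*J)*E + 5 = J*E² + 5 = 5 + J*E²)
N(Y) = -184/45 (N(Y) = -4 + (4/(-5))/9 = -4 + (4*(-⅕))/9 = -4 + (⅑)*(-⅘) = -4 - 4/45 = -184/45)
k(T, W) = 4721/45 (k(T, W) = -184/45 + 109 = 4721/45)
((20533 - 1*(-17385)) + n(12, -102))*(-47879 + k(-47, g(-2, 1))) = ((20533 - 1*(-17385)) + 104)*(-47879 + 4721/45) = ((20533 + 17385) + 104)*(-2149834/45) = (37918 + 104)*(-2149834/45) = 38022*(-2149834/45) = -27246996116/15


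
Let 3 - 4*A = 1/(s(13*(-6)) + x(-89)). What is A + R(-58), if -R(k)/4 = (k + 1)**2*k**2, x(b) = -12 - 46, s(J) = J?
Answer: -23782887527/544 ≈ -4.3719e+7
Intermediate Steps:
x(b) = -58
R(k) = -4*k**2*(1 + k)**2 (R(k) = -4*(k + 1)**2*k**2 = -4*(1 + k)**2*k**2 = -4*k**2*(1 + k)**2)
A = 409/544 (A = 3/4 - 1/(4*(13*(-6) - 58)) = 3/4 - 1/(4*(-78 - 58)) = 3/4 - 1/4/(-136) = 3/4 - 1/4*(-1/136) = 3/4 + 1/544 = 409/544 ≈ 0.75184)
A + R(-58) = 409/544 - 4*(-58)**2*(1 - 58)**2 = 409/544 - 4*3364*(-57)**2 = 409/544 - 4*3364*3249 = 409/544 - 43718544 = -23782887527/544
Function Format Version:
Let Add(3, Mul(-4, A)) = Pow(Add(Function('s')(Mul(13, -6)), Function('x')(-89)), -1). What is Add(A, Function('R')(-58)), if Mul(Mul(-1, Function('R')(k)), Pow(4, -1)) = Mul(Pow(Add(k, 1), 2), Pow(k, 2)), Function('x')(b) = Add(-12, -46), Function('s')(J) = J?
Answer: Rational(-23782887527, 544) ≈ -4.3719e+7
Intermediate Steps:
Function('x')(b) = -58
Function('R')(k) = Mul(-4, Pow(k, 2), Pow(Add(1, k), 2)) (Function('R')(k) = Mul(-4, Mul(Pow(Add(k, 1), 2), Pow(k, 2))) = Mul(-4, Mul(Pow(Add(1, k), 2), Pow(k, 2))) = Mul(-4, Mul(Pow(k, 2), Pow(Add(1, k), 2))) = Mul(-4, Pow(k, 2), Pow(Add(1, k), 2)))
A = Rational(409, 544) (A = Add(Rational(3, 4), Mul(Rational(-1, 4), Pow(Add(Mul(13, -6), -58), -1))) = Add(Rational(3, 4), Mul(Rational(-1, 4), Pow(Add(-78, -58), -1))) = Add(Rational(3, 4), Mul(Rational(-1, 4), Pow(-136, -1))) = Add(Rational(3, 4), Mul(Rational(-1, 4), Rational(-1, 136))) = Add(Rational(3, 4), Rational(1, 544)) = Rational(409, 544) ≈ 0.75184)
Add(A, Function('R')(-58)) = Add(Rational(409, 544), Mul(-4, Pow(-58, 2), Pow(Add(1, -58), 2))) = Add(Rational(409, 544), Mul(-4, 3364, Pow(-57, 2))) = Add(Rational(409, 544), Mul(-4, 3364, 3249)) = Add(Rational(409, 544), -43718544) = Rational(-23782887527, 544)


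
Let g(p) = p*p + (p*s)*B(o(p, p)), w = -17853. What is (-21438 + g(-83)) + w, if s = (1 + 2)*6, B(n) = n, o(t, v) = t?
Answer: 91600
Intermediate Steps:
s = 18 (s = 3*6 = 18)
g(p) = 19*p² (g(p) = p*p + (p*18)*p = p² + (18*p)*p = p² + 18*p² = 19*p²)
(-21438 + g(-83)) + w = (-21438 + 19*(-83)²) - 17853 = (-21438 + 19*6889) - 17853 = (-21438 + 130891) - 17853 = 109453 - 17853 = 91600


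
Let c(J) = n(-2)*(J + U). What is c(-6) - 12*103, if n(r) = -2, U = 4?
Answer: -1232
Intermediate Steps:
c(J) = -8 - 2*J (c(J) = -2*(J + 4) = -2*(4 + J) = -8 - 2*J)
c(-6) - 12*103 = (-8 - 2*(-6)) - 12*103 = (-8 + 12) - 1236 = 4 - 1236 = -1232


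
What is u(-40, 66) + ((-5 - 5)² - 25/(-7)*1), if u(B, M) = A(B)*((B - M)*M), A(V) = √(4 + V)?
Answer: 725/7 - 41976*I ≈ 103.57 - 41976.0*I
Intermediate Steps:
u(B, M) = M*√(4 + B)*(B - M) (u(B, M) = √(4 + B)*((B - M)*M) = √(4 + B)*(M*(B - M)) = M*√(4 + B)*(B - M))
u(-40, 66) + ((-5 - 5)² - 25/(-7)*1) = 66*√(4 - 40)*(-40 - 1*66) + ((-5 - 5)² - 25/(-7)*1) = 66*√(-36)*(-40 - 66) + ((-10)² - 25*(-⅐)*1) = 66*(6*I)*(-106) + (100 + (25/7)*1) = -41976*I + (100 + 25/7) = -41976*I + 725/7 = 725/7 - 41976*I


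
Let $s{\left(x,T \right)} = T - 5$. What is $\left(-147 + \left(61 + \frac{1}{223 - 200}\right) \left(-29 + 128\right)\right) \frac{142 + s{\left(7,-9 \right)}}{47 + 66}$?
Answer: $\frac{17358720}{2599} \approx 6679.0$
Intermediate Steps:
$s{\left(x,T \right)} = -5 + T$
$\left(-147 + \left(61 + \frac{1}{223 - 200}\right) \left(-29 + 128\right)\right) \frac{142 + s{\left(7,-9 \right)}}{47 + 66} = \left(-147 + \left(61 + \frac{1}{223 - 200}\right) \left(-29 + 128\right)\right) \frac{142 - 14}{47 + 66} = \left(-147 + \left(61 + \frac{1}{23}\right) 99\right) \frac{142 - 14}{113} = \left(-147 + \left(61 + \frac{1}{23}\right) 99\right) 128 \cdot \frac{1}{113} = \left(-147 + \frac{1404}{23} \cdot 99\right) \frac{128}{113} = \left(-147 + \frac{138996}{23}\right) \frac{128}{113} = \frac{135615}{23} \cdot \frac{128}{113} = \frac{17358720}{2599}$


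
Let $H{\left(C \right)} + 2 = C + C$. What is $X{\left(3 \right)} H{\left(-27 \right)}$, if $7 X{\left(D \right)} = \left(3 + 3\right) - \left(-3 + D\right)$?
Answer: $-48$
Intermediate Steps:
$H{\left(C \right)} = -2 + 2 C$ ($H{\left(C \right)} = -2 + \left(C + C\right) = -2 + 2 C$)
$X{\left(D \right)} = \frac{9}{7} - \frac{D}{7}$ ($X{\left(D \right)} = \frac{\left(3 + 3\right) - \left(-3 + D\right)}{7} = \frac{6 - \left(-3 + D\right)}{7} = \frac{9 - D}{7} = \frac{9}{7} - \frac{D}{7}$)
$X{\left(3 \right)} H{\left(-27 \right)} = \left(\frac{9}{7} - \frac{3}{7}\right) \left(-2 + 2 \left(-27\right)\right) = \left(\frac{9}{7} - \frac{3}{7}\right) \left(-2 - 54\right) = \frac{6}{7} \left(-56\right) = -48$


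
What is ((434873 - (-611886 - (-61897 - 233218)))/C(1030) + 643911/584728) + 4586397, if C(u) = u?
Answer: 1381344378943821/301134920 ≈ 4.5871e+6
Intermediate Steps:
((434873 - (-611886 - (-61897 - 233218)))/C(1030) + 643911/584728) + 4586397 = ((434873 - (-611886 - (-61897 - 233218)))/1030 + 643911/584728) + 4586397 = ((434873 - (-611886 - 1*(-295115)))*(1/1030) + 643911*(1/584728)) + 4586397 = ((434873 - (-611886 + 295115))*(1/1030) + 643911/584728) + 4586397 = ((434873 - 1*(-316771))*(1/1030) + 643911/584728) + 4586397 = ((434873 + 316771)*(1/1030) + 643911/584728) + 4586397 = (751644*(1/1030) + 643911/584728) + 4586397 = (375822/515 + 643911/584728) + 4586397 = 220085260581/301134920 + 4586397 = 1381344378943821/301134920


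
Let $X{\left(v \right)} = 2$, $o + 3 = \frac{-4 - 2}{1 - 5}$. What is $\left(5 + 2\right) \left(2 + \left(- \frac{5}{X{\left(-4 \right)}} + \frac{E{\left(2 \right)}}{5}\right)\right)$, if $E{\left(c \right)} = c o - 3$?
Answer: $- \frac{119}{10} \approx -11.9$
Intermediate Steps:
$o = - \frac{3}{2}$ ($o = -3 + \frac{-4 - 2}{1 - 5} = -3 - \frac{6}{-4} = -3 - - \frac{3}{2} = -3 + \frac{3}{2} = - \frac{3}{2} \approx -1.5$)
$E{\left(c \right)} = -3 - \frac{3 c}{2}$ ($E{\left(c \right)} = c \left(- \frac{3}{2}\right) - 3 = - \frac{3 c}{2} - 3 = -3 - \frac{3 c}{2}$)
$\left(5 + 2\right) \left(2 + \left(- \frac{5}{X{\left(-4 \right)}} + \frac{E{\left(2 \right)}}{5}\right)\right) = \left(5 + 2\right) \left(2 - \left(\frac{5}{2} - \frac{-3 - 3}{5}\right)\right) = 7 \left(2 - \left(\frac{5}{2} - \left(-3 - 3\right) \frac{1}{5}\right)\right) = 7 \left(2 - \frac{37}{10}\right) = 7 \left(- \frac{17}{10}\right) = - \frac{119}{10}$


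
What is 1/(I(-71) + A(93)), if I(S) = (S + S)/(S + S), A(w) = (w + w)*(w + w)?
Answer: 1/34597 ≈ 2.8904e-5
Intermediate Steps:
A(w) = 4*w**2 (A(w) = (2*w)*(2*w) = 4*w**2)
I(S) = 1 (I(S) = (2*S)/((2*S)) = (2*S)*(1/(2*S)) = 1)
1/(I(-71) + A(93)) = 1/(1 + 4*93**2) = 1/(1 + 4*8649) = 1/(1 + 34596) = 1/34597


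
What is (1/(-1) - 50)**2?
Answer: 2601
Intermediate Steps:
(1/(-1) - 50)**2 = (-1 - 50)**2 = (-51)**2 = 2601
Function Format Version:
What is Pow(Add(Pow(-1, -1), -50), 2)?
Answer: 2601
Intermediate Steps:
Pow(Add(Pow(-1, -1), -50), 2) = Pow(Add(-1, -50), 2) = Pow(-51, 2) = 2601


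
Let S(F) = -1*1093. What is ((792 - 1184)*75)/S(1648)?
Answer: 29400/1093 ≈ 26.898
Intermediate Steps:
S(F) = -1093
((792 - 1184)*75)/S(1648) = ((792 - 1184)*75)/(-1093) = -392*75*(-1/1093) = -29400*(-1/1093) = 29400/1093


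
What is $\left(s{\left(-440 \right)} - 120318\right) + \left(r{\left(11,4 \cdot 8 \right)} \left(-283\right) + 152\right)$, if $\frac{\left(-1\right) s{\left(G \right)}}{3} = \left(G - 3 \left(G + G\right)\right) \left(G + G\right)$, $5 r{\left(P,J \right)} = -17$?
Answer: $\frac{28443981}{5} \approx 5.6888 \cdot 10^{6}$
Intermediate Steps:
$r{\left(P,J \right)} = - \frac{17}{5}$ ($r{\left(P,J \right)} = \frac{1}{5} \left(-17\right) = - \frac{17}{5}$)
$s{\left(G \right)} = 30 G^{2}$ ($s{\left(G \right)} = - 3 \left(G - 3 \left(G + G\right)\right) \left(G + G\right) = - 3 \left(G - 3 \cdot 2 G\right) 2 G = - 3 \left(G - 6 G\right) 2 G = - 3 - 5 G 2 G = - 3 \left(- 10 G^{2}\right) = 30 G^{2}$)
$\left(s{\left(-440 \right)} - 120318\right) + \left(r{\left(11,4 \cdot 8 \right)} \left(-283\right) + 152\right) = \left(30 \left(-440\right)^{2} - 120318\right) + \left(\left(- \frac{17}{5}\right) \left(-283\right) + 152\right) = \left(30 \cdot 193600 - 120318\right) + \left(\frac{4811}{5} + 152\right) = \left(5808000 - 120318\right) + \frac{5571}{5} = 5687682 + \frac{5571}{5} = \frac{28443981}{5}$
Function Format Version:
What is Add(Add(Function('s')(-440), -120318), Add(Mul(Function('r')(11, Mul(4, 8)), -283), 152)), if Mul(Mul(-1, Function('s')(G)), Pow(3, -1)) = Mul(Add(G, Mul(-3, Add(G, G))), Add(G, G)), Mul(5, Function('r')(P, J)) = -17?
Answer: Rational(28443981, 5) ≈ 5.6888e+6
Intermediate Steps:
Function('r')(P, J) = Rational(-17, 5) (Function('r')(P, J) = Mul(Rational(1, 5), -17) = Rational(-17, 5))
Function('s')(G) = Mul(30, Pow(G, 2)) (Function('s')(G) = Mul(-3, Mul(Add(G, Mul(-3, Add(G, G))), Add(G, G))) = Mul(-3, Mul(Add(G, Mul(-3, Mul(2, G))), Mul(2, G))) = Mul(-3, Mul(Add(G, Mul(-6, G)), Mul(2, G))) = Mul(-3, Mul(Mul(-5, G), Mul(2, G))) = Mul(-3, Mul(-10, Pow(G, 2))) = Mul(30, Pow(G, 2)))
Add(Add(Function('s')(-440), -120318), Add(Mul(Function('r')(11, Mul(4, 8)), -283), 152)) = Add(Add(Mul(30, Pow(-440, 2)), -120318), Add(Mul(Rational(-17, 5), -283), 152)) = Add(Add(Mul(30, 193600), -120318), Add(Rational(4811, 5), 152)) = Add(Add(5808000, -120318), Rational(5571, 5)) = Add(5687682, Rational(5571, 5)) = Rational(28443981, 5)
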